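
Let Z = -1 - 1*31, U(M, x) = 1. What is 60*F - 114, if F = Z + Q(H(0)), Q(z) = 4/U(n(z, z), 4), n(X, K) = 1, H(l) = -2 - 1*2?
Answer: -1794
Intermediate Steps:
H(l) = -4 (H(l) = -2 - 2 = -4)
Z = -32 (Z = -1 - 31 = -32)
Q(z) = 4 (Q(z) = 4/1 = 4*1 = 4)
F = -28 (F = -32 + 4 = -28)
60*F - 114 = 60*(-28) - 114 = -1680 - 114 = -1794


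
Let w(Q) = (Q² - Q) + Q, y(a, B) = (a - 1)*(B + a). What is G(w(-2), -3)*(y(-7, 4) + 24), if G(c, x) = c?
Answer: 192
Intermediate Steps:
y(a, B) = (-1 + a)*(B + a)
w(Q) = Q²
G(w(-2), -3)*(y(-7, 4) + 24) = (-2)²*(((-7)² - 1*4 - 1*(-7) + 4*(-7)) + 24) = 4*((49 - 4 + 7 - 28) + 24) = 4*(24 + 24) = 4*48 = 192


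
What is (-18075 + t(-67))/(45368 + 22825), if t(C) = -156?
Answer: -6077/22731 ≈ -0.26734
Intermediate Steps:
(-18075 + t(-67))/(45368 + 22825) = (-18075 - 156)/(45368 + 22825) = -18231/68193 = -18231*1/68193 = -6077/22731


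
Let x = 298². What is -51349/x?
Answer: -51349/88804 ≈ -0.57823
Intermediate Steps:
x = 88804
-51349/x = -51349/88804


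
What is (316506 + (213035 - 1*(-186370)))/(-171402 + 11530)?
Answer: -715911/159872 ≈ -4.4780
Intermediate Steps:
(316506 + (213035 - 1*(-186370)))/(-171402 + 11530) = (316506 + (213035 + 186370))/(-159872) = (316506 + 399405)*(-1/159872) = 715911*(-1/159872) = -715911/159872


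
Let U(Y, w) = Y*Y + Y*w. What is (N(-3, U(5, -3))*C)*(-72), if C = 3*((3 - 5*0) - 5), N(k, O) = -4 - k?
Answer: -432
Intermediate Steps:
U(Y, w) = Y² + Y*w
C = -6 (C = 3*((3 + 0) - 5) = 3*(3 - 5) = 3*(-2) = -6)
(N(-3, U(5, -3))*C)*(-72) = ((-4 - 1*(-3))*(-6))*(-72) = ((-4 + 3)*(-6))*(-72) = -1*(-6)*(-72) = 6*(-72) = -432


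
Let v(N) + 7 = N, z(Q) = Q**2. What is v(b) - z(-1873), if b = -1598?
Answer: -3509734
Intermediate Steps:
v(N) = -7 + N
v(b) - z(-1873) = (-7 - 1598) - 1*(-1873)**2 = -1605 - 1*3508129 = -1605 - 3508129 = -3509734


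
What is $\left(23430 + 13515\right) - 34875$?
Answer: $2070$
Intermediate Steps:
$\left(23430 + 13515\right) - 34875 = 36945 - 34875 = 2070$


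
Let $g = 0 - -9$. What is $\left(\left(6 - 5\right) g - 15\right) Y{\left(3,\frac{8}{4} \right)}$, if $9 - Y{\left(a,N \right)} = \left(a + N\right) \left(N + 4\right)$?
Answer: $126$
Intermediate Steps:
$Y{\left(a,N \right)} = 9 - \left(4 + N\right) \left(N + a\right)$ ($Y{\left(a,N \right)} = 9 - \left(a + N\right) \left(N + 4\right) = 9 - \left(N + a\right) \left(4 + N\right) = 9 - \left(4 + N\right) \left(N + a\right)$)
$g = 9$ ($g = 0 + 9 = 9$)
$\left(\left(6 - 5\right) g - 15\right) Y{\left(3,\frac{8}{4} \right)} = \left(\left(6 - 5\right) 9 - 15\right) \left(9 - \left(\frac{8}{4}\right)^{2} - 4 \cdot \frac{8}{4} - 12 - \frac{8}{4} \cdot 3\right) = \left(1 \cdot 9 - 15\right) \left(9 - \left(8 \cdot \frac{1}{4}\right)^{2} - 4 \cdot 8 \cdot \frac{1}{4} - 12 - 8 \cdot \frac{1}{4} \cdot 3\right) = \left(9 - 15\right) \left(9 - 2^{2} - 8 - 12 - 2 \cdot 3\right) = - 6 \left(9 - 4 - 8 - 12 - 6\right) = \left(-6\right) \left(-21\right) = 126$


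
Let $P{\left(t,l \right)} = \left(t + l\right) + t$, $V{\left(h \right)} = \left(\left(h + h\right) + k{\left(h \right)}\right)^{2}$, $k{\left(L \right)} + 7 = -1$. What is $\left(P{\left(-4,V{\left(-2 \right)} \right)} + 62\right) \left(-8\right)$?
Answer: $-1584$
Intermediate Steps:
$k{\left(L \right)} = -8$ ($k{\left(L \right)} = -7 - 1 = -8$)
$V{\left(h \right)} = \left(-8 + 2 h\right)^{2}$ ($V{\left(h \right)} = \left(\left(h + h\right) - 8\right)^{2} = \left(2 h - 8\right)^{2} = \left(-8 + 2 h\right)^{2}$)
$P{\left(t,l \right)} = l + 2 t$ ($P{\left(t,l \right)} = \left(l + t\right) + t = l + 2 t$)
$\left(P{\left(-4,V{\left(-2 \right)} \right)} + 62\right) \left(-8\right) = \left(\left(4 \left(-4 - 2\right)^{2} + 2 \left(-4\right)\right) + 62\right) \left(-8\right) = \left(\left(4 \left(-6\right)^{2} - 8\right) + 62\right) \left(-8\right) = \left(\left(4 \cdot 36 - 8\right) + 62\right) \left(-8\right) = \left(\left(144 - 8\right) + 62\right) \left(-8\right) = \left(136 + 62\right) \left(-8\right) = 198 \left(-8\right) = -1584$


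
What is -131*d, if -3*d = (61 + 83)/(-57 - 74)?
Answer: -48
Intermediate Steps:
d = 48/131 (d = -(61 + 83)/(3*(-57 - 74)) = -48/(-131) = -48*(-1)/131 = -⅓*(-144/131) = 48/131 ≈ 0.36641)
-131*d = -131*48/131 = -48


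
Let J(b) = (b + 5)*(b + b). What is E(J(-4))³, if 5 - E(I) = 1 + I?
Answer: 1728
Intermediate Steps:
J(b) = 2*b*(5 + b) (J(b) = (5 + b)*(2*b) = 2*b*(5 + b))
E(I) = 4 - I (E(I) = 5 - (1 + I) = 5 + (-1 - I) = 4 - I)
E(J(-4))³ = (4 - 2*(-4)*(5 - 4))³ = (4 - 2*(-4))³ = (4 - 1*(-8))³ = (4 + 8)³ = 12³ = 1728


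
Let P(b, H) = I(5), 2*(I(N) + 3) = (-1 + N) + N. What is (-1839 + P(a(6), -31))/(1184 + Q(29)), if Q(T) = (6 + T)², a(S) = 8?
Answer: -1225/1606 ≈ -0.76276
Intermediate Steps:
I(N) = -7/2 + N (I(N) = -3 + ((-1 + N) + N)/2 = -3 + (-1 + 2*N)/2 = -3 + (-½ + N) = -7/2 + N)
P(b, H) = 3/2 (P(b, H) = -7/2 + 5 = 3/2)
(-1839 + P(a(6), -31))/(1184 + Q(29)) = (-1839 + 3/2)/(1184 + (6 + 29)²) = -3675/(2*(1184 + 35²)) = -3675/(2*(1184 + 1225)) = -3675/2/2409 = -3675/2*1/2409 = -1225/1606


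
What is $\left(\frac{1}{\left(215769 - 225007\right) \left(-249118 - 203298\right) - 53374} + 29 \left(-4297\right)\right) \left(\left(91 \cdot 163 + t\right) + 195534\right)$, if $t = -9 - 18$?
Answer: $- \frac{54772881982969743970}{2089682817} \approx -2.6211 \cdot 10^{10}$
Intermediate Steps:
$t = -27$ ($t = -9 - 18 = -27$)
$\left(\frac{1}{\left(215769 - 225007\right) \left(-249118 - 203298\right) - 53374} + 29 \left(-4297\right)\right) \left(\left(91 \cdot 163 + t\right) + 195534\right) = \left(\frac{1}{\left(215769 - 225007\right) \left(-249118 - 203298\right) - 53374} + 29 \left(-4297\right)\right) \left(\left(91 \cdot 163 - 27\right) + 195534\right) = \left(\frac{1}{\left(-9238\right) \left(-452416\right) - 53374} - 124613\right) \left(\left(14833 - 27\right) + 195534\right) = \left(\frac{1}{4179419008 - 53374} - 124613\right) \left(14806 + 195534\right) = \left(\frac{1}{4179365634} - 124613\right) 210340 = \left(- \frac{520803289749641}{4179365634}\right) 210340 = - \frac{54772881982969743970}{2089682817}$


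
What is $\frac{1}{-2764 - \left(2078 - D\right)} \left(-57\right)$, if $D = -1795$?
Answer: $\frac{57}{6637} \approx 0.0085882$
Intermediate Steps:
$\frac{1}{-2764 - \left(2078 - D\right)} \left(-57\right) = \frac{1}{-2764 - \left(2078 + 1795\right)} \left(-57\right) = \frac{1}{-2764 - 3873} \left(-57\right) = \frac{1}{-6637} \left(-57\right) = \left(- \frac{1}{6637}\right) \left(-57\right) = \frac{57}{6637}$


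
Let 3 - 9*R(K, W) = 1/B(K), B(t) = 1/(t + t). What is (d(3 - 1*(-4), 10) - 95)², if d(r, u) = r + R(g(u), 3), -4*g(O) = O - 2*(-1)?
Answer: 7569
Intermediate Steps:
B(t) = 1/(2*t)
g(O) = -½ - O/4 (g(O) = -(O - 2*(-1))/4 = -(O + 2)/4 = -(2 + O)/4 = -½ - O/4)
R(K, W) = ⅓ - 2*K/9 (R(K, W) = ⅓ - 1/(9*(1/(2*K))) = ⅓ - 2*K/9)
d(r, u) = 4/9 + r + u/18 (d(r, u) = r + (⅓ - 2*(-½ - u/4)/9) = r + (⅓ + (⅑ + u/18)) = r + (4/9 + u/18) = 4/9 + r + u/18)
(d(3 - 1*(-4), 10) - 95)² = ((4/9 + (3 - 1*(-4)) + (1/18)*10) - 95)² = ((4/9 + (3 + 4) + 5/9) - 95)² = ((4/9 + 7 + 5/9) - 95)² = (8 - 95)² = (-87)² = 7569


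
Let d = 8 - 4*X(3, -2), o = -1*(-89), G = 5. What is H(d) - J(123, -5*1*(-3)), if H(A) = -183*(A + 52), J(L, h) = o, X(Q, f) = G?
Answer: -7409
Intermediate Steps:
X(Q, f) = 5
o = 89
J(L, h) = 89
d = -12 (d = 8 - 4*5 = 8 - 20 = -12)
H(A) = -9516 - 183*A (H(A) = -183*(52 + A) = -9516 - 183*A)
H(d) - J(123, -5*1*(-3)) = (-9516 - 183*(-12)) - 1*89 = (-9516 + 2196) - 89 = -7320 - 89 = -7409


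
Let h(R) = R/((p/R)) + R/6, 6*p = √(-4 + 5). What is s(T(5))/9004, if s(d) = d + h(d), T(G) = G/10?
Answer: 25/108048 ≈ 0.00023138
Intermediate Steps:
T(G) = G/10 (T(G) = G*(⅒) = G/10)
p = ⅙ (p = √(-4 + 5)/6 = √1/6 = (⅙)*1 = ⅙ ≈ 0.16667)
h(R) = 6*R² + R/6 (h(R) = R/((1/(6*R))) + R/6 = R*(6*R) + R*(⅙) = 6*R² + R/6)
s(d) = d + d*(1 + 36*d)/6
s(T(5))/9004 = (((⅒)*5)*(7 + 36*((⅒)*5))/6)/9004 = ((⅙)*(½)*(7 + 36*(½)))*(1/9004) = ((⅙)*(½)*(7 + 18))*(1/9004) = ((⅙)*(½)*25)*(1/9004) = (25/12)*(1/9004) = 25/108048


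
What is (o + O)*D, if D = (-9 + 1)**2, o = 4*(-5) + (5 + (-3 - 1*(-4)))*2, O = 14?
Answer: 384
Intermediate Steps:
o = -8 (o = -20 + (5 + (-3 + 4))*2 = -20 + (5 + 1)*2 = -20 + 6*2 = -20 + 12 = -8)
D = 64 (D = (-8)**2 = 64)
(o + O)*D = (-8 + 14)*64 = 6*64 = 384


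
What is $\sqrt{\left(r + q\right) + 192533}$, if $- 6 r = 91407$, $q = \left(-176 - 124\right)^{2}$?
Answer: $\frac{\sqrt{1069194}}{2} \approx 517.01$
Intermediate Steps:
$q = 90000$ ($q = \left(-300\right)^{2} = 90000$)
$r = - \frac{30469}{2}$ ($r = \left(- \frac{1}{6}\right) 91407 = - \frac{30469}{2} \approx -15235.0$)
$\sqrt{\left(r + q\right) + 192533} = \sqrt{\left(- \frac{30469}{2} + 90000\right) + 192533} = \sqrt{\frac{149531}{2} + 192533} = \sqrt{\frac{534597}{2}} = \frac{\sqrt{1069194}}{2}$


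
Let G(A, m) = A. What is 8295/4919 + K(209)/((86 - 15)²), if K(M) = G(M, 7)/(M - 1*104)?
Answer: 4391613046/2603651295 ≈ 1.6867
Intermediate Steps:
K(M) = M/(-104 + M) (K(M) = M/(M - 1*104) = M/(M - 104) = M/(-104 + M))
8295/4919 + K(209)/((86 - 15)²) = 8295/4919 + (209/(-104 + 209))/((86 - 15)²) = 8295*(1/4919) + (209/105)/(71²) = 8295/4919 + (209*(1/105))/5041 = 8295/4919 + (209/105)*(1/5041) = 8295/4919 + 209/529305 = 4391613046/2603651295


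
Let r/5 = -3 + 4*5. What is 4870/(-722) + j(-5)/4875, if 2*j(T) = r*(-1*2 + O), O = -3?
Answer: -955787/140790 ≈ -6.7887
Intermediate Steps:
r = 85 (r = 5*(-3 + 4*5) = 5*(-3 + 20) = 5*17 = 85)
j(T) = -425/2 (j(T) = (85*(-1*2 - 3))/2 = (85*(-2 - 3))/2 = (85*(-5))/2 = (1/2)*(-425) = -425/2)
4870/(-722) + j(-5)/4875 = 4870/(-722) - 425/2/4875 = 4870*(-1/722) - 425/2*1/4875 = -2435/361 - 17/390 = -955787/140790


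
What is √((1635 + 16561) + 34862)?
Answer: √53058 ≈ 230.34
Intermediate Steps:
√((1635 + 16561) + 34862) = √(18196 + 34862) = √53058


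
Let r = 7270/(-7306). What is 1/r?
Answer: -3653/3635 ≈ -1.0050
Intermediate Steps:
r = -3635/3653 (r = 7270*(-1/7306) = -3635/3653 ≈ -0.99507)
1/r = 1/(-3635/3653) = -3653/3635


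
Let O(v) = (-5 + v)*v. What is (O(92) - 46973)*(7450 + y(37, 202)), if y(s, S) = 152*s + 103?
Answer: -513494513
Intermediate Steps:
O(v) = v*(-5 + v)
y(s, S) = 103 + 152*s
(O(92) - 46973)*(7450 + y(37, 202)) = (92*(-5 + 92) - 46973)*(7450 + (103 + 152*37)) = (92*87 - 46973)*(7450 + (103 + 5624)) = (8004 - 46973)*(7450 + 5727) = -38969*13177 = -513494513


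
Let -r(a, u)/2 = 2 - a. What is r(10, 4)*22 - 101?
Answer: 251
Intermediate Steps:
r(a, u) = -4 + 2*a (r(a, u) = -2*(2 - a) = -4 + 2*a)
r(10, 4)*22 - 101 = (-4 + 2*10)*22 - 101 = (-4 + 20)*22 - 101 = 16*22 - 101 = 352 - 101 = 251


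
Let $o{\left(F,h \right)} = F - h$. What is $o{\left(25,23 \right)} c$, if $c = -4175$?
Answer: $-8350$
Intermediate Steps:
$o{\left(25,23 \right)} c = \left(25 - 23\right) \left(-4175\right) = 2 \left(-4175\right) = -8350$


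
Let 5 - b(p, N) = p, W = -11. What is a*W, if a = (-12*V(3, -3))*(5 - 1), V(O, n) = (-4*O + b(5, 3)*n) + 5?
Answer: -3696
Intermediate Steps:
b(p, N) = 5 - p
V(O, n) = 5 - 4*O (V(O, n) = (-4*O + (5 - 1*5)*n) + 5 = (-4*O + (5 - 5)*n) + 5 = (-4*O + 0*n) + 5 = (-4*O + 0) + 5 = -4*O + 5 = 5 - 4*O)
a = 336 (a = (-12*(5 - 4*3))*(5 - 1) = -12*(5 - 12)*4 = -12*(-7)*4 = 84*4 = 336)
a*W = 336*(-11) = -3696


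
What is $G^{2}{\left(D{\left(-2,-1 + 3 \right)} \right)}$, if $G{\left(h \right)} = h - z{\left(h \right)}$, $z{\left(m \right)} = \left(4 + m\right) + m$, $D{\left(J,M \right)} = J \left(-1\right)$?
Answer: $36$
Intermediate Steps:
$D{\left(J,M \right)} = - J$
$z{\left(m \right)} = 4 + 2 m$
$G{\left(h \right)} = -4 - h$ ($G{\left(h \right)} = h - \left(4 + 2 h\right) = -4 - h$)
$G^{2}{\left(D{\left(-2,-1 + 3 \right)} \right)} = \left(-4 - \left(-1\right) \left(-2\right)\right)^{2} = \left(-4 - 2\right)^{2} = \left(-6\right)^{2} = 36$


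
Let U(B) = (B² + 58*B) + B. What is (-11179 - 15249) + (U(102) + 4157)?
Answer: -5849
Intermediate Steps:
U(B) = B² + 59*B
(-11179 - 15249) + (U(102) + 4157) = (-11179 - 15249) + (102*(59 + 102) + 4157) = -26428 + (102*161 + 4157) = -26428 + (16422 + 4157) = -26428 + 20579 = -5849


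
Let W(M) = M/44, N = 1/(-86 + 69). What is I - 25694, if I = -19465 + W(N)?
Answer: -33778933/748 ≈ -45159.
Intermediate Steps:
N = -1/17 (N = 1/(-17) = -1/17 ≈ -0.058824)
W(M) = M/44 (W(M) = M*(1/44) = M/44)
I = -14559821/748 (I = -19465 + (1/44)*(-1/17) = -19465 - 1/748 = -14559821/748 ≈ -19465.)
I - 25694 = -14559821/748 - 25694 = -33778933/748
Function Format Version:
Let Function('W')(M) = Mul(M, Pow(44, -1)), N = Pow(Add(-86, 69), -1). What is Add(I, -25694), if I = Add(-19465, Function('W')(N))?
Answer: Rational(-33778933, 748) ≈ -45159.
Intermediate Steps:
N = Rational(-1, 17) (N = Pow(-17, -1) = Rational(-1, 17) ≈ -0.058824)
Function('W')(M) = Mul(Rational(1, 44), M) (Function('W')(M) = Mul(M, Rational(1, 44)) = Mul(Rational(1, 44), M))
I = Rational(-14559821, 748) (I = Add(-19465, Mul(Rational(1, 44), Rational(-1, 17))) = Add(-19465, Rational(-1, 748)) = Rational(-14559821, 748) ≈ -19465.)
Add(I, -25694) = Add(Rational(-14559821, 748), -25694) = Rational(-33778933, 748)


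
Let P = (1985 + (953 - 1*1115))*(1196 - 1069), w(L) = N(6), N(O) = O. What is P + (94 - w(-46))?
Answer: 231609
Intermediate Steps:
w(L) = 6
P = 231521 (P = (1985 + (953 - 1115))*127 = (1985 - 162)*127 = 1823*127 = 231521)
P + (94 - w(-46)) = 231521 + (94 - 1*6) = 231521 + (94 - 6) = 231521 + 88 = 231609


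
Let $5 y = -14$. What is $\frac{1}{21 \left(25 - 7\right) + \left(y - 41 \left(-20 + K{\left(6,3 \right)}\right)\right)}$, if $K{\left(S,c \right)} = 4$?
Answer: $\frac{5}{5156} \approx 0.00096974$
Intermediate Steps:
$y = - \frac{14}{5}$ ($y = \frac{1}{5} \left(-14\right) = - \frac{14}{5} \approx -2.8$)
$\frac{1}{21 \left(25 - 7\right) + \left(y - 41 \left(-20 + K{\left(6,3 \right)}\right)\right)} = \frac{1}{21 \left(25 - 7\right) - \left(\frac{14}{5} + 41 \left(-20 + 4\right)\right)} = \frac{1}{21 \cdot 18 - - \frac{3266}{5}} = \frac{1}{378 + \left(- \frac{14}{5} + 656\right)} = \frac{1}{378 + \frac{3266}{5}} = \frac{1}{\frac{5156}{5}} = \frac{5}{5156}$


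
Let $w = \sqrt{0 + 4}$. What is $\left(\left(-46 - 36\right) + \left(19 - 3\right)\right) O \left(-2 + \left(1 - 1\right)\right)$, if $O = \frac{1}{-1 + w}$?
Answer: $132$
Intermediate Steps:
$w = 2$ ($w = \sqrt{4} = 2$)
$O = 1$ ($O = \frac{1}{-1 + 2} = 1^{-1} = 1$)
$\left(\left(-46 - 36\right) + \left(19 - 3\right)\right) O \left(-2 + \left(1 - 1\right)\right) = \left(\left(-46 - 36\right) + \left(19 - 3\right)\right) 1 \left(-2 + \left(1 - 1\right)\right) = \left(-82 + 16\right) 1 \left(-2 + 0\right) = - 66 \cdot 1 \left(-2\right) = \left(-66\right) \left(-2\right) = 132$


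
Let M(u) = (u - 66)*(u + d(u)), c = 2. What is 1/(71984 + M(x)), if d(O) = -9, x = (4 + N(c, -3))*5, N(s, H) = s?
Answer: 1/71228 ≈ 1.4039e-5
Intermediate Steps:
x = 30 (x = (4 + 2)*5 = 6*5 = 30)
M(u) = (-66 + u)*(-9 + u) (M(u) = (u - 66)*(u - 9) = (-66 + u)*(-9 + u))
1/(71984 + M(x)) = 1/(71984 + (594 + 30**2 - 75*30)) = 1/(71984 + (594 + 900 - 2250)) = 1/(71984 - 756) = 1/71228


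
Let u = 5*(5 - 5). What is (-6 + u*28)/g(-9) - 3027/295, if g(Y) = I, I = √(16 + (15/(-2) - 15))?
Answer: -3027/295 + 6*I*√26/13 ≈ -10.261 + 2.3534*I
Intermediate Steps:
I = I*√26/2 (I = √(16 + (15*(-½) - 15)) = √(16 + (-15/2 - 15)) = √(16 - 45/2) = √(-13/2) = I*√26/2 ≈ 2.5495*I)
g(Y) = I*√26/2
u = 0 (u = 5*0 = 0)
(-6 + u*28)/g(-9) - 3027/295 = (-6 + 0*28)/((I*√26/2)) - 3027/295 = (-6 + 0)*(-I*√26/13) - 3027*1/295 = -(-6)*I*√26/13 - 3027/295 = 6*I*√26/13 - 3027/295 = -3027/295 + 6*I*√26/13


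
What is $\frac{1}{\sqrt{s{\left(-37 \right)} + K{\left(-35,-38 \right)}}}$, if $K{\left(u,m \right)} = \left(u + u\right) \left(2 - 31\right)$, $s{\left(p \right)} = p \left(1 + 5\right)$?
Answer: $\frac{\sqrt{113}}{452} \approx 0.023518$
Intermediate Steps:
$s{\left(p \right)} = 6 p$ ($s{\left(p \right)} = p 6 = 6 p$)
$K{\left(u,m \right)} = - 58 u$ ($K{\left(u,m \right)} = 2 u \left(-29\right) = - 58 u$)
$\frac{1}{\sqrt{s{\left(-37 \right)} + K{\left(-35,-38 \right)}}} = \frac{1}{\sqrt{6 \left(-37\right) - -2030}} = \frac{1}{\sqrt{-222 + 2030}} = \frac{1}{\sqrt{1808}} = \frac{1}{4 \sqrt{113}} = \frac{\sqrt{113}}{452}$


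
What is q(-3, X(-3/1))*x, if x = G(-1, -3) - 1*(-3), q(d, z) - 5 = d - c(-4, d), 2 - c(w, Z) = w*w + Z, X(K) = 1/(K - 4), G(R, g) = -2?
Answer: 13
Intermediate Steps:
X(K) = 1/(-4 + K)
c(w, Z) = 2 - Z - w**2 (c(w, Z) = 2 - (w*w + Z) = 2 - (w**2 + Z) = 2 - (Z + w**2) = 2 + (-Z - w**2) = 2 - Z - w**2)
q(d, z) = 19 + 2*d (q(d, z) = 5 + (d - (2 - d - 1*(-4)**2)) = 5 + (d - (2 - d - 1*16)) = 5 + (d - (2 - d - 16)) = 5 + (d - (-14 - d)) = 5 + (d + (14 + d)) = 5 + (14 + 2*d) = 19 + 2*d)
x = 1 (x = -2 - 1*(-3) = -2 + 3 = 1)
q(-3, X(-3/1))*x = (19 + 2*(-3))*1 = (19 - 6)*1 = 13*1 = 13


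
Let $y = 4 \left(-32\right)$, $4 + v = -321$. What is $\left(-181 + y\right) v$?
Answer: $100425$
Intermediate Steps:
$v = -325$ ($v = -4 - 321 = -325$)
$y = -128$
$\left(-181 + y\right) v = \left(-181 - 128\right) \left(-325\right) = \left(-309\right) \left(-325\right) = 100425$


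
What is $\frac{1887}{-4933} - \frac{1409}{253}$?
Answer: $- \frac{7428008}{1248049} \approx -5.9517$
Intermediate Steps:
$\frac{1887}{-4933} - \frac{1409}{253} = 1887 \left(- \frac{1}{4933}\right) - \frac{1409}{253} = - \frac{1887}{4933} - \frac{1409}{253} = - \frac{7428008}{1248049}$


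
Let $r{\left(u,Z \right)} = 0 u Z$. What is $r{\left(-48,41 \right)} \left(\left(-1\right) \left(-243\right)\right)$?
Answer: $0$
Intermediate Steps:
$r{\left(u,Z \right)} = 0$ ($r{\left(u,Z \right)} = 0 Z = 0$)
$r{\left(-48,41 \right)} \left(\left(-1\right) \left(-243\right)\right) = 0 \left(\left(-1\right) \left(-243\right)\right) = 0 \cdot 243 = 0$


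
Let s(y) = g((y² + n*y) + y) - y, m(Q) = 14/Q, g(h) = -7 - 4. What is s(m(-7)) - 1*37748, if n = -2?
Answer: -37757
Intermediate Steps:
g(h) = -11
s(y) = -11 - y
s(m(-7)) - 1*37748 = (-11 - 14/(-7)) - 1*37748 = (-11 - 14*(-1)/7) - 37748 = (-11 - 1*(-2)) - 37748 = (-11 + 2) - 37748 = -9 - 37748 = -37757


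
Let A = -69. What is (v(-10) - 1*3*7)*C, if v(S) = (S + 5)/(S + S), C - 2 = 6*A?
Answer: 8549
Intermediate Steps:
C = -412 (C = 2 + 6*(-69) = 2 - 414 = -412)
v(S) = (5 + S)/(2*S) (v(S) = (5 + S)/((2*S)) = (5 + S)*(1/(2*S)) = (5 + S)/(2*S))
(v(-10) - 1*3*7)*C = ((½)*(5 - 10)/(-10) - 1*3*7)*(-412) = ((½)*(-⅒)*(-5) - 3*7)*(-412) = (¼ - 21)*(-412) = -83/4*(-412) = 8549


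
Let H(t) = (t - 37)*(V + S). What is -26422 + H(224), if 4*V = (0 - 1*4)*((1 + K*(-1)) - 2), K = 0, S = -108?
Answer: -46431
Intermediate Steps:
V = 1 (V = ((0 - 1*4)*((1 + 0*(-1)) - 2))/4 = ((0 - 4)*((1 + 0) - 2))/4 = (-4*(1 - 2))/4 = (-4*(-1))/4 = (1/4)*4 = 1)
H(t) = 3959 - 107*t (H(t) = (t - 37)*(1 - 108) = (-37 + t)*(-107) = 3959 - 107*t)
-26422 + H(224) = -26422 + (3959 - 107*224) = -26422 + (3959 - 23968) = -26422 - 20009 = -46431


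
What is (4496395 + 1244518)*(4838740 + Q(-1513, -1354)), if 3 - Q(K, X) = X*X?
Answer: 17253894934851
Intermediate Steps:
Q(K, X) = 3 - X² (Q(K, X) = 3 - X*X = 3 - X²)
(4496395 + 1244518)*(4838740 + Q(-1513, -1354)) = (4496395 + 1244518)*(4838740 + (3 - 1*(-1354)²)) = 5740913*(4838740 + (3 - 1*1833316)) = 5740913*(4838740 + (3 - 1833316)) = 5740913*(4838740 - 1833313) = 5740913*3005427 = 17253894934851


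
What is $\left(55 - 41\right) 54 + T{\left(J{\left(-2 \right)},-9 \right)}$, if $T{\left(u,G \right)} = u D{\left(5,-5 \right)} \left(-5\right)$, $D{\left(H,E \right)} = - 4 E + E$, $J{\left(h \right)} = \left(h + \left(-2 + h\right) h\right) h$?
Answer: $1656$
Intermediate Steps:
$J{\left(h \right)} = h \left(h + h \left(-2 + h\right)\right)$ ($J{\left(h \right)} = \left(h + h \left(-2 + h\right)\right) h = h \left(h + h \left(-2 + h\right)\right)$)
$D{\left(H,E \right)} = - 3 E$
$T{\left(u,G \right)} = - 75 u$ ($T{\left(u,G \right)} = u \left(\left(-3\right) \left(-5\right)\right) \left(-5\right) = u 15 \left(-5\right) = 15 u \left(-5\right) = - 75 u$)
$\left(55 - 41\right) 54 + T{\left(J{\left(-2 \right)},-9 \right)} = \left(55 - 41\right) 54 - 75 \left(-2\right)^{2} \left(-1 - 2\right) = \left(55 - 41\right) 54 - 75 \cdot 4 \left(-3\right) = 14 \cdot 54 - -900 = 756 + 900 = 1656$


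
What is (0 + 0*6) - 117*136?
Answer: -15912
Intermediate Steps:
(0 + 0*6) - 117*136 = (0 + 0) - 15912 = 0 - 15912 = -15912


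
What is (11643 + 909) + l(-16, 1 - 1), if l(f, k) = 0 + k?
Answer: 12552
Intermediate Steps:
l(f, k) = k
(11643 + 909) + l(-16, 1 - 1) = (11643 + 909) + (1 - 1) = 12552 + 0 = 12552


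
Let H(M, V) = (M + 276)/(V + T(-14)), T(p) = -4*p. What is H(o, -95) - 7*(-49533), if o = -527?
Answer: 13522760/39 ≈ 3.4674e+5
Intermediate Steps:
H(M, V) = (276 + M)/(56 + V) (H(M, V) = (M + 276)/(V - 4*(-14)) = (276 + M)/(V + 56) = (276 + M)/(56 + V))
H(o, -95) - 7*(-49533) = (276 - 527)/(56 - 95) - 7*(-49533) = -251/(-39) + 346731 = -1/39*(-251) + 346731 = 251/39 + 346731 = 13522760/39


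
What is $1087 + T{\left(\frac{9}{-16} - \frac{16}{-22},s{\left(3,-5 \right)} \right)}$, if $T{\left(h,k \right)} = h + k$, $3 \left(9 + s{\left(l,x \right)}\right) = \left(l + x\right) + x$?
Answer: $\frac{568039}{528} \approx 1075.8$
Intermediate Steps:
$s{\left(l,x \right)} = -9 + \frac{l}{3} + \frac{2 x}{3}$ ($s{\left(l,x \right)} = -9 + \frac{\left(l + x\right) + x}{3} = -9 + \frac{l + 2 x}{3} = -9 + \left(\frac{l}{3} + \frac{2 x}{3}\right) = -9 + \frac{l}{3} + \frac{2 x}{3}$)
$1087 + T{\left(\frac{9}{-16} - \frac{16}{-22},s{\left(3,-5 \right)} \right)} = 1087 + \left(\left(\frac{9}{-16} - \frac{16}{-22}\right) + \left(-9 + \frac{1}{3} \cdot 3 + \frac{2}{3} \left(-5\right)\right)\right) = 1087 + \left(\left(9 \left(- \frac{1}{16}\right) - - \frac{8}{11}\right) - \frac{34}{3}\right) = 1087 + \left(\left(- \frac{9}{16} + \frac{8}{11}\right) - \frac{34}{3}\right) = 1087 + \left(\frac{29}{176} - \frac{34}{3}\right) = 1087 - \frac{5897}{528} = \frac{568039}{528}$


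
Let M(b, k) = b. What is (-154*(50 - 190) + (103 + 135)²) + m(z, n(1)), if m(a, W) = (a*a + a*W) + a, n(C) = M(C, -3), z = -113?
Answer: 90747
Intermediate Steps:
n(C) = C
m(a, W) = a + a² + W*a (m(a, W) = (a² + W*a) + a = a + a² + W*a)
(-154*(50 - 190) + (103 + 135)²) + m(z, n(1)) = (-154*(50 - 190) + (103 + 135)²) - 113*(1 + 1 - 113) = (-154*(-140) + 238²) - 113*(-111) = (21560 + 56644) + 12543 = 78204 + 12543 = 90747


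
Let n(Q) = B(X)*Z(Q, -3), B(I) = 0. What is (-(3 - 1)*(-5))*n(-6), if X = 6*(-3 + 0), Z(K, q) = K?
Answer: 0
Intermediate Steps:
X = -18 (X = 6*(-3) = -18)
n(Q) = 0 (n(Q) = 0*Q = 0)
(-(3 - 1)*(-5))*n(-6) = -(3 - 1)*(-5)*0 = -2*(-5)*0 = -1*(-10)*0 = 10*0 = 0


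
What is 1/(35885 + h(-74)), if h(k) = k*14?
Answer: 1/34849 ≈ 2.8695e-5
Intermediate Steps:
h(k) = 14*k
1/(35885 + h(-74)) = 1/(35885 + 14*(-74)) = 1/(35885 - 1036) = 1/34849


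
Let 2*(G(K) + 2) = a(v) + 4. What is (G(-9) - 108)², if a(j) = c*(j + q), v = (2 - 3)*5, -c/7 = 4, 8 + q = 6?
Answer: 100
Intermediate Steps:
q = -2 (q = -8 + 6 = -2)
c = -28 (c = -7*4 = -28)
v = -5 (v = -1*5 = -5)
a(j) = 56 - 28*j (a(j) = -28*(j - 2) = -28*(-2 + j) = 56 - 28*j)
G(K) = 98 (G(K) = -2 + ((56 - 28*(-5)) + 4)/2 = -2 + ((56 + 140) + 4)/2 = -2 + (196 + 4)/2 = -2 + (½)*200 = -2 + 100 = 98)
(G(-9) - 108)² = (98 - 108)² = (-10)² = 100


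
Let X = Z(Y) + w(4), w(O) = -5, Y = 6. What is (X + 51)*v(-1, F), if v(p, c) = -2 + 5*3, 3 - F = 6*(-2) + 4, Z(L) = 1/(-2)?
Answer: 1183/2 ≈ 591.50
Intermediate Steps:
Z(L) = -½
F = 11 (F = 3 - (6*(-2) + 4) = 3 - (-12 + 4) = 3 - 1*(-8) = 3 + 8 = 11)
v(p, c) = 13 (v(p, c) = -2 + 15 = 13)
X = -11/2 (X = -½ - 5 = -11/2 ≈ -5.5000)
(X + 51)*v(-1, F) = (-11/2 + 51)*13 = (91/2)*13 = 1183/2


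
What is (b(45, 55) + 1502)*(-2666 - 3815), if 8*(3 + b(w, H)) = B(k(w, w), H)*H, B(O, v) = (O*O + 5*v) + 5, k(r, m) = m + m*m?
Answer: -381887889263/2 ≈ -1.9094e+11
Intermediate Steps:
k(r, m) = m + m**2
B(O, v) = 5 + O**2 + 5*v (B(O, v) = (O**2 + 5*v) + 5 = 5 + O**2 + 5*v)
b(w, H) = -3 + H*(5 + 5*H + w**2*(1 + w)**2)/8 (b(w, H) = -3 + ((5 + (w*(1 + w))**2 + 5*H)*H)/8 = -3 + ((5 + w**2*(1 + w)**2 + 5*H)*H)/8 = -3 + ((5 + 5*H + w**2*(1 + w)**2)*H)/8 = -3 + (H*(5 + 5*H + w**2*(1 + w)**2))/8 = -3 + H*(5 + 5*H + w**2*(1 + w)**2)/8)
(b(45, 55) + 1502)*(-2666 - 3815) = ((-3 + (1/8)*55*(5 + 5*55 + 45**2*(1 + 45)**2)) + 1502)*(-2666 - 3815) = ((-3 + (1/8)*55*(5 + 275 + 2025*46**2)) + 1502)*(-6481) = ((-3 + (1/8)*55*(5 + 275 + 2025*2116)) + 1502)*(-6481) = ((-3 + (1/8)*55*(5 + 275 + 4284900)) + 1502)*(-6481) = ((-3 + (1/8)*55*4285180) + 1502)*(-6481) = ((-3 + 58921225/2) + 1502)*(-6481) = (58921219/2 + 1502)*(-6481) = (58924223/2)*(-6481) = -381887889263/2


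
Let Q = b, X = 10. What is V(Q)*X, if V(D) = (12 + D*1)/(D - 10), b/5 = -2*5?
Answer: 19/3 ≈ 6.3333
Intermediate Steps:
b = -50 (b = 5*(-2*5) = 5*(-10) = -50)
Q = -50
V(D) = (12 + D)/(-10 + D)
V(Q)*X = ((12 - 50)/(-10 - 50))*10 = (-38/(-60))*10 = -1/60*(-38)*10 = (19/30)*10 = 19/3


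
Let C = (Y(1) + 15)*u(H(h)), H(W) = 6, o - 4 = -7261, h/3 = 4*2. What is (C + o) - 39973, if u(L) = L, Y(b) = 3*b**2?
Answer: -47122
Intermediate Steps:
h = 24 (h = 3*(4*2) = 3*8 = 24)
o = -7257 (o = 4 - 7261 = -7257)
C = 108 (C = (3*1**2 + 15)*6 = (3*1 + 15)*6 = (3 + 15)*6 = 18*6 = 108)
(C + o) - 39973 = (108 - 7257) - 39973 = -7149 - 39973 = -47122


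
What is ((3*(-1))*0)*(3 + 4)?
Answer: 0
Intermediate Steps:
((3*(-1))*0)*(3 + 4) = -3*0*7 = 0*7 = 0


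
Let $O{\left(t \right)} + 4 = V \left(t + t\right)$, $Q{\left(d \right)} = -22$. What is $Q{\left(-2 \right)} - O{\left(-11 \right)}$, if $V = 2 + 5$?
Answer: $136$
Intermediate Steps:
$V = 7$
$O{\left(t \right)} = -4 + 14 t$ ($O{\left(t \right)} = -4 + 7 \left(t + t\right) = -4 + 7 \cdot 2 t = -4 + 14 t$)
$Q{\left(-2 \right)} - O{\left(-11 \right)} = -22 - \left(-4 + 14 \left(-11\right)\right) = -22 - \left(-4 - 154\right) = -22 - -158 = -22 + 158 = 136$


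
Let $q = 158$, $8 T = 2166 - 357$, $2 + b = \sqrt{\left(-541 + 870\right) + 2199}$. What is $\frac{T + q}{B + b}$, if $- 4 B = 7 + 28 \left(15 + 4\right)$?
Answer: $- \frac{1680931}{517522} - \frac{24584 \sqrt{158}}{258761} \approx -4.4423$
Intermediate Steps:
$b = -2 + 4 \sqrt{158}$ ($b = -2 + \sqrt{\left(-541 + 870\right) + 2199} = -2 + \sqrt{329 + 2199} = -2 + \sqrt{2528} = -2 + 4 \sqrt{158} \approx 48.279$)
$B = - \frac{539}{4}$ ($B = - \frac{7 + 28 \left(15 + 4\right)}{4} = - \frac{7 + 28 \cdot 19}{4} = - \frac{7 + 532}{4} = \left(- \frac{1}{4}\right) 539 = - \frac{539}{4} \approx -134.75$)
$T = \frac{1809}{8}$ ($T = \frac{2166 - 357}{8} = \frac{1}{8} \cdot 1809 = \frac{1809}{8} \approx 226.13$)
$\frac{T + q}{B + b} = \frac{\frac{1809}{8} + 158}{- \frac{539}{4} - \left(2 - 4 \sqrt{158}\right)} = \frac{3073}{8 \left(- \frac{547}{4} + 4 \sqrt{158}\right)}$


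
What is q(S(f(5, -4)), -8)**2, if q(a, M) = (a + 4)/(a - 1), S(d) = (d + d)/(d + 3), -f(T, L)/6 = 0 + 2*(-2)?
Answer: 2704/49 ≈ 55.184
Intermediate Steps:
f(T, L) = 24 (f(T, L) = -6*(0 + 2*(-2)) = -6*(0 - 4) = -6*(-4) = 24)
S(d) = 2*d/(3 + d) (S(d) = (2*d)/(3 + d) = 2*d/(3 + d))
q(a, M) = (4 + a)/(-1 + a)
q(S(f(5, -4)), -8)**2 = ((4 + 2*24/(3 + 24))/(-1 + 2*24/(3 + 24)))**2 = ((4 + 2*24/27)/(-1 + 2*24/27))**2 = ((4 + 2*24*(1/27))/(-1 + 2*24*(1/27)))**2 = ((4 + 16/9)/(-1 + 16/9))**2 = ((52/9)/(7/9))**2 = ((9/7)*(52/9))**2 = (52/7)**2 = 2704/49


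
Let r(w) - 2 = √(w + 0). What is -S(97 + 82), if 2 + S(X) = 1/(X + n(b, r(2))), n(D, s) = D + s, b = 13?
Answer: 37537/18817 + √2/37634 ≈ 1.9949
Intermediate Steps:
r(w) = 2 + √w (r(w) = 2 + √(w + 0) = 2 + √w)
S(X) = -2 + 1/(15 + X + √2) (S(X) = -2 + 1/(X + (13 + (2 + √2))) = -2 + 1/(X + (15 + √2)) = -2 + 1/(15 + X + √2))
-S(97 + 82) = -(-29 - 2*(97 + 82) - 2*√2)/(15 + (97 + 82) + √2) = -(-29 - 2*179 - 2*√2)/(15 + 179 + √2) = -(-29 - 358 - 2*√2)/(194 + √2) = -(-387 - 2*√2)/(194 + √2)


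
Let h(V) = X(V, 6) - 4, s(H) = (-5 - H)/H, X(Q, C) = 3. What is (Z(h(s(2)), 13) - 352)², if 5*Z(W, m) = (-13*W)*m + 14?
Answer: 2486929/25 ≈ 99477.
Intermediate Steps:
s(H) = (-5 - H)/H
h(V) = -1 (h(V) = 3 - 4 = -1)
Z(W, m) = 14/5 - 13*W*m/5 (Z(W, m) = ((-13*W)*m + 14)/5 = (-13*W*m + 14)/5 = (14 - 13*W*m)/5 = 14/5 - 13*W*m/5)
(Z(h(s(2)), 13) - 352)² = ((14/5 - 13/5*(-1)*13) - 352)² = ((14/5 + 169/5) - 352)² = (183/5 - 352)² = (-1577/5)² = 2486929/25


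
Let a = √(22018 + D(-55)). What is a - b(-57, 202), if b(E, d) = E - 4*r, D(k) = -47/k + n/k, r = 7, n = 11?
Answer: 85 + √66606430/55 ≈ 233.39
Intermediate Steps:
D(k) = -36/k (D(k) = -47/k + 11/k = -36/k)
a = √66606430/55 (a = √(22018 - 36/(-55)) = √(22018 - 36*(-1/55)) = √(22018 + 36/55) = √(1211026/55) = √66606430/55 ≈ 148.39)
b(E, d) = -28 + E (b(E, d) = E - 4*7 = E - 28 = -28 + E)
a - b(-57, 202) = √66606430/55 - (-28 - 57) = √66606430/55 - 1*(-85) = √66606430/55 + 85 = 85 + √66606430/55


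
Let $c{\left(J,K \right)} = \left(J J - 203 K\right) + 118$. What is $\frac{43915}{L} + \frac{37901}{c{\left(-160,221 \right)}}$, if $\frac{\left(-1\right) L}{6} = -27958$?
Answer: $- \frac{788152039}{458790780} \approx -1.7179$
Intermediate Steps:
$L = 167748$ ($L = \left(-6\right) \left(-27958\right) = 167748$)
$c{\left(J,K \right)} = 118 + J^{2} - 203 K$ ($c{\left(J,K \right)} = \left(J^{2} - 203 K\right) + 118 = 118 + J^{2} - 203 K$)
$\frac{43915}{L} + \frac{37901}{c{\left(-160,221 \right)}} = \frac{43915}{167748} + \frac{37901}{118 + \left(-160\right)^{2} - 44863} = 43915 \cdot \frac{1}{167748} + \frac{37901}{118 + 25600 - 44863} = \frac{43915}{167748} + \frac{37901}{-19145} = \frac{43915}{167748} + 37901 \left(- \frac{1}{19145}\right) = \frac{43915}{167748} - \frac{37901}{19145} = - \frac{788152039}{458790780}$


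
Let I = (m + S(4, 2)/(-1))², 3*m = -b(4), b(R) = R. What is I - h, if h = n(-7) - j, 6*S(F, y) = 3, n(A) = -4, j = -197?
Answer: -6827/36 ≈ -189.64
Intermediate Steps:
S(F, y) = ½ (S(F, y) = (⅙)*3 = ½)
m = -4/3 (m = (-1*4)/3 = (⅓)*(-4) = -4/3 ≈ -1.3333)
I = 121/36 (I = (-4/3 + (½)/(-1))² = (-4/3 + (½)*(-1))² = (-4/3 - ½)² = (-11/6)² = 121/36 ≈ 3.3611)
h = 193 (h = -4 - 1*(-197) = -4 + 197 = 193)
I - h = 121/36 - 1*193 = 121/36 - 193 = -6827/36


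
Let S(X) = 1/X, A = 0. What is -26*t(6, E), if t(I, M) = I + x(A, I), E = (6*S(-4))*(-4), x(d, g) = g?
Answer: -312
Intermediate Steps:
E = 6 (E = (6/(-4))*(-4) = (6*(-¼))*(-4) = -3/2*(-4) = 6)
t(I, M) = 2*I (t(I, M) = I + I = 2*I)
-26*t(6, E) = -52*6 = -26*12 = -312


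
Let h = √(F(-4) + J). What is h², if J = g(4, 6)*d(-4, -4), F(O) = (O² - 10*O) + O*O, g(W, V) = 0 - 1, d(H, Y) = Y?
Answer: 76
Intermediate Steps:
g(W, V) = -1
F(O) = -10*O + 2*O² (F(O) = (O² - 10*O) + O² = -10*O + 2*O²)
J = 4 (J = -1*(-4) = 4)
h = 2*√19 (h = √(2*(-4)*(-5 - 4) + 4) = √(2*(-4)*(-9) + 4) = √(72 + 4) = √76 = 2*√19 ≈ 8.7178)
h² = (2*√19)² = 76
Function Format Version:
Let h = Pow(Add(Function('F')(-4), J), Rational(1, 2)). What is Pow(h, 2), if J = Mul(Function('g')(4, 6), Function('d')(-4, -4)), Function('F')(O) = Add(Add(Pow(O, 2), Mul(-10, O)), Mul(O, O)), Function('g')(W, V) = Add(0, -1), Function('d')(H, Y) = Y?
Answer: 76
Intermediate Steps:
Function('g')(W, V) = -1
Function('F')(O) = Add(Mul(-10, O), Mul(2, Pow(O, 2))) (Function('F')(O) = Add(Add(Pow(O, 2), Mul(-10, O)), Pow(O, 2)) = Add(Mul(-10, O), Mul(2, Pow(O, 2))))
J = 4 (J = Mul(-1, -4) = 4)
h = Mul(2, Pow(19, Rational(1, 2))) (h = Pow(Add(Mul(2, -4, Add(-5, -4)), 4), Rational(1, 2)) = Pow(Add(Mul(2, -4, -9), 4), Rational(1, 2)) = Pow(Add(72, 4), Rational(1, 2)) = Pow(76, Rational(1, 2)) = Mul(2, Pow(19, Rational(1, 2))) ≈ 8.7178)
Pow(h, 2) = Pow(Mul(2, Pow(19, Rational(1, 2))), 2) = 76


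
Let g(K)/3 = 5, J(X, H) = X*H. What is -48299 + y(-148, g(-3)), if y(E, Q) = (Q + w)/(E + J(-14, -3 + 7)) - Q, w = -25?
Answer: -4928023/102 ≈ -48314.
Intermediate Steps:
J(X, H) = H*X
g(K) = 15 (g(K) = 3*5 = 15)
y(E, Q) = -Q + (-25 + Q)/(-56 + E) (y(E, Q) = (Q - 25)/(E + (-3 + 7)*(-14)) - Q = (-25 + Q)/(E + 4*(-14)) - Q = (-25 + Q)/(E - 56) - Q = (-25 + Q)/(-56 + E) - Q = -Q + (-25 + Q)/(-56 + E))
-48299 + y(-148, g(-3)) = -48299 + (-25 + 57*15 - 1*(-148)*15)/(-56 - 148) = -48299 + (-25 + 855 + 2220)/(-204) = -48299 - 1/204*3050 = -48299 - 1525/102 = -4928023/102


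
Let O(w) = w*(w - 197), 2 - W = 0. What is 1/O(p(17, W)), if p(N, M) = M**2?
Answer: -1/772 ≈ -0.0012953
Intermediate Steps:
W = 2 (W = 2 - 1*0 = 2 + 0 = 2)
O(w) = w*(-197 + w)
1/O(p(17, W)) = 1/(2**2*(-197 + 2**2)) = 1/(4*(-197 + 4)) = 1/(4*(-193)) = 1/(-772) = -1/772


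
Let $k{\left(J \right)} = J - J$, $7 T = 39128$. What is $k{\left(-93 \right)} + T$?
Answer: $\frac{39128}{7} \approx 5589.7$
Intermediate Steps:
$T = \frac{39128}{7}$ ($T = \frac{1}{7} \cdot 39128 = \frac{39128}{7} \approx 5589.7$)
$k{\left(J \right)} = 0$
$k{\left(-93 \right)} + T = 0 + \frac{39128}{7} = \frac{39128}{7}$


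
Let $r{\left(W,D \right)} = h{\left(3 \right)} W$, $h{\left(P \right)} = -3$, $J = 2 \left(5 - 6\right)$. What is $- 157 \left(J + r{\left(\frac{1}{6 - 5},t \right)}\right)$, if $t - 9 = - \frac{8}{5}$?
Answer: $785$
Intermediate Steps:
$t = \frac{37}{5}$ ($t = 9 - \frac{8}{5} = \frac{37}{5} \approx 7.4$)
$J = -2$ ($J = 2 \left(-1\right) = -2$)
$r{\left(W,D \right)} = - 3 W$
$- 157 \left(J + r{\left(\frac{1}{6 - 5},t \right)}\right) = - 157 \left(-2 - \frac{3}{6 - 5}\right) = - 157 \left(-2 - \frac{3}{1}\right) = - 157 \left(-2 - 3\right) = \left(-157\right) \left(-5\right) = 785$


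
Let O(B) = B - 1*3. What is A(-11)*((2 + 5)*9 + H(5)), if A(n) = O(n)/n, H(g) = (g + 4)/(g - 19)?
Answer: 873/11 ≈ 79.364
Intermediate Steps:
H(g) = (4 + g)/(-19 + g)
O(B) = -3 + B (O(B) = B - 3 = -3 + B)
A(n) = (-3 + n)/n
A(-11)*((2 + 5)*9 + H(5)) = ((-3 - 11)/(-11))*((2 + 5)*9 + (4 + 5)/(-19 + 5)) = (-1/11*(-14))*(7*9 + 9/(-14)) = 14*(63 - 1/14*9)/11 = 14*(63 - 9/14)/11 = (14/11)*(873/14) = 873/11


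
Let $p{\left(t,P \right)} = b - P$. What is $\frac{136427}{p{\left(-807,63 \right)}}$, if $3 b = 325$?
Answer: $\frac{409281}{136} \approx 3009.4$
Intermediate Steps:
$b = \frac{325}{3}$ ($b = \frac{1}{3} \cdot 325 = \frac{325}{3} \approx 108.33$)
$p{\left(t,P \right)} = \frac{325}{3} - P$
$\frac{136427}{p{\left(-807,63 \right)}} = \frac{136427}{\frac{325}{3} - 63} = \frac{136427}{\frac{136}{3}} = 136427 \cdot \frac{3}{136} = \frac{409281}{136}$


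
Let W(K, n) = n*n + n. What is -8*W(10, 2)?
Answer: -48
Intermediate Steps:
W(K, n) = n + n² (W(K, n) = n² + n = n + n²)
-8*W(10, 2) = -16*(1 + 2) = -16*3 = -8*6 = -48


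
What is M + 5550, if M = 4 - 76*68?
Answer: 386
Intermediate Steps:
M = -5164 (M = 4 - 5168 = -5164)
M + 5550 = -5164 + 5550 = 386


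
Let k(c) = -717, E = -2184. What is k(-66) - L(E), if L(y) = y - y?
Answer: -717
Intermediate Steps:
L(y) = 0
k(-66) - L(E) = -717 - 1*0 = -717 + 0 = -717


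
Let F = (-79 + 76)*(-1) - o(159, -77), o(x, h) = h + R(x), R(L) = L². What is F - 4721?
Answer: -29922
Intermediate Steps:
o(x, h) = h + x²
F = -25201 (F = (-79 + 76)*(-1) - (-77 + 159²) = -3*(-1) - (-77 + 25281) = 3 - 1*25204 = 3 - 25204 = -25201)
F - 4721 = -25201 - 4721 = -29922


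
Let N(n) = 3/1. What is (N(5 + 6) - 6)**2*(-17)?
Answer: -153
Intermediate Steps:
N(n) = 3 (N(n) = 3*1 = 3)
(N(5 + 6) - 6)**2*(-17) = (3 - 6)**2*(-17) = (-3)**2*(-17) = 9*(-17) = -153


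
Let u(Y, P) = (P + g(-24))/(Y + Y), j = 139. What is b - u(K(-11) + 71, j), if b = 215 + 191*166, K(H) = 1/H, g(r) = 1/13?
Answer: 80917249/2535 ≈ 31920.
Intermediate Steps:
g(r) = 1/13
b = 31921 (b = 215 + 31706 = 31921)
u(Y, P) = (1/13 + P)/(2*Y) (u(Y, P) = (P + 1/13)/(Y + Y) = (1/13 + P)/((2*Y)) = (1/13 + P)*(1/(2*Y)) = (1/13 + P)/(2*Y))
b - u(K(-11) + 71, j) = 31921 - (1 + 13*139)/(26*(1/(-11) + 71)) = 31921 - (1 + 1807)/(26*(-1/11 + 71)) = 31921 - 1808/(26*780/11) = 31921 - 11*1808/(26*780) = 31921 - 1*2486/2535 = 31921 - 2486/2535 = 80917249/2535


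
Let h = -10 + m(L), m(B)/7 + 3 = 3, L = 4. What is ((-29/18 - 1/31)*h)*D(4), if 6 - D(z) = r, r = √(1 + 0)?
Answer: 22925/279 ≈ 82.168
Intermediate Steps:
m(B) = 0 (m(B) = -21 + 7*3 = -21 + 21 = 0)
r = 1 (r = √1 = 1)
D(z) = 5 (D(z) = 6 - 1*1 = 6 - 1 = 5)
h = -10 (h = -10 + 0 = -10)
((-29/18 - 1/31)*h)*D(4) = ((-29/18 - 1/31)*(-10))*5 = -917/558*(-10)*5 = (4585/279)*5 = 22925/279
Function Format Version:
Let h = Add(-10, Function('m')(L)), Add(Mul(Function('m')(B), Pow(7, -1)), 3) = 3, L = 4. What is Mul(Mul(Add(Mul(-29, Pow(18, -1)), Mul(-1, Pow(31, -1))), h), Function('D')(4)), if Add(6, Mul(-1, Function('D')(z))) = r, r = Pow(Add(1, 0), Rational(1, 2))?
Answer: Rational(22925, 279) ≈ 82.168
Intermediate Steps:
Function('m')(B) = 0 (Function('m')(B) = Add(-21, Mul(7, 3)) = Add(-21, 21) = 0)
r = 1 (r = Pow(1, Rational(1, 2)) = 1)
Function('D')(z) = 5 (Function('D')(z) = Add(6, Mul(-1, 1)) = Add(6, -1) = 5)
h = -10 (h = Add(-10, 0) = -10)
Mul(Mul(Add(Mul(-29, Pow(18, -1)), Mul(-1, Pow(31, -1))), h), Function('D')(4)) = Mul(Mul(Add(Mul(-29, Pow(18, -1)), Mul(-1, Pow(31, -1))), -10), 5) = Mul(Mul(Add(Mul(-29, Rational(1, 18)), Mul(-1, Rational(1, 31))), -10), 5) = Mul(Mul(Add(Rational(-29, 18), Rational(-1, 31)), -10), 5) = Mul(Mul(Rational(-917, 558), -10), 5) = Mul(Rational(4585, 279), 5) = Rational(22925, 279)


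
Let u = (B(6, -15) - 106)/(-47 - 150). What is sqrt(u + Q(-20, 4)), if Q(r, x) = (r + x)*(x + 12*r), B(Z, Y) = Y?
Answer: sqrt(146566621)/197 ≈ 61.454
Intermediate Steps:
u = 121/197 (u = (-15 - 106)/(-47 - 150) = -121/(-197) = -121*(-1/197) = 121/197 ≈ 0.61421)
sqrt(u + Q(-20, 4)) = sqrt(121/197 + (4**2 + 12*(-20)**2 + 13*(-20)*4)) = sqrt(121/197 + (16 + 12*400 - 1040)) = sqrt(121/197 + (16 + 4800 - 1040)) = sqrt(121/197 + 3776) = sqrt(743993/197) = sqrt(146566621)/197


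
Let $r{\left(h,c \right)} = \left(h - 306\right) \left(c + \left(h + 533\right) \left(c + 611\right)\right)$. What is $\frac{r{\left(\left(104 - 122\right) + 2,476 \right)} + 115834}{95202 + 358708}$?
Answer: $- \frac{90497338}{226955} \approx -398.75$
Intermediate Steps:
$r{\left(h,c \right)} = \left(-306 + h\right) \left(c + \left(533 + h\right) \left(611 + c\right)\right)$
$\frac{r{\left(\left(104 - 122\right) + 2,476 \right)} + 115834}{95202 + 358708} = \frac{\left(-99652878 - 77780304 + 611 \left(\left(104 - 122\right) + 2\right)^{2} + 138697 \left(\left(104 - 122\right) + 2\right) + 476 \left(\left(104 - 122\right) + 2\right)^{2} + 228 \cdot 476 \left(\left(104 - 122\right) + 2\right)\right) + 115834}{95202 + 358708} = \frac{\left(-99652878 - 77780304 + 611 \left(-18 + 2\right)^{2} + 138697 \left(-18 + 2\right) + 476 \left(-18 + 2\right)^{2} + 228 \cdot 476 \left(-18 + 2\right)\right) + 115834}{453910} = \left(\left(-99652878 - 77780304 + 611 \left(-16\right)^{2} + 138697 \left(-16\right) + 476 \left(-16\right)^{2} + 228 \cdot 476 \left(-16\right)\right) + 115834\right) \frac{1}{453910} = \left(\left(-99652878 - 77780304 + 611 \cdot 256 - 2219152 + 476 \cdot 256 - 1736448\right) + 115834\right) \frac{1}{453910} = \left(\left(-99652878 - 77780304 + 156416 - 2219152 + 121856 - 1736448\right) + 115834\right) \frac{1}{453910} = \left(-181110510 + 115834\right) \frac{1}{453910} = \left(-180994676\right) \frac{1}{453910} = - \frac{90497338}{226955}$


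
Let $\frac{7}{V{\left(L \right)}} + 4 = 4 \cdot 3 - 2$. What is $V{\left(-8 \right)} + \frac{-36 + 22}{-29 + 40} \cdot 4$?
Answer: $- \frac{259}{66} \approx -3.9242$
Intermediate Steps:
$V{\left(L \right)} = \frac{7}{6}$ ($V{\left(L \right)} = \frac{7}{-4 + \left(4 \cdot 3 - 2\right)} = \frac{7}{-4 + \left(12 - 2\right)} = \frac{7}{-4 + 10} = \frac{7}{6}$)
$V{\left(-8 \right)} + \frac{-36 + 22}{-29 + 40} \cdot 4 = \frac{7}{6} + \frac{-36 + 22}{-29 + 40} \cdot 4 = \frac{7}{6} + - \frac{14}{11} \cdot 4 = \frac{7}{6} + \left(-14\right) \frac{1}{11} \cdot 4 = \frac{7}{6} - \frac{56}{11} = - \frac{259}{66}$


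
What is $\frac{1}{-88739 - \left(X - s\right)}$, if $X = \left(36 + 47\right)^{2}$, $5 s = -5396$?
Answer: $- \frac{5}{483536} \approx -1.034 \cdot 10^{-5}$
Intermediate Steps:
$s = - \frac{5396}{5}$ ($s = \frac{1}{5} \left(-5396\right) = - \frac{5396}{5} \approx -1079.2$)
$X = 6889$ ($X = 83^{2} = 6889$)
$\frac{1}{-88739 - \left(X - s\right)} = \frac{1}{-88739 - \frac{39841}{5}} = \frac{1}{- \frac{483536}{5}} = - \frac{5}{483536}$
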